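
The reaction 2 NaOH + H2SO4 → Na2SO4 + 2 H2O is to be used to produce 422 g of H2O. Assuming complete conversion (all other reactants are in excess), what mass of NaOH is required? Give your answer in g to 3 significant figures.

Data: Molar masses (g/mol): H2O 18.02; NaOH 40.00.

n(H2O) = 422 / 18.02 = 23.42 mol
n(NaOH) = (2/2) × 23.42 = 23.42 mol
mass = 23.42 × 40.00 = 936.8 g

937 g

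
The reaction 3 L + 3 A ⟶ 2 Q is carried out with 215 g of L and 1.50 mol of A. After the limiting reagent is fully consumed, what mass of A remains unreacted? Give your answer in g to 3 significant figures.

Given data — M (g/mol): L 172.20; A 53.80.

13.5 g

n(L) = 215.0 / 172.20 = 1.249 mol
n(A) = 1.500 mol
n/ν → L: 0.4163, A: 0.5000; L is limiting.
A consumed = (3/3) × 1.249 = 1.249 mol
A remaining = 1.500 − 1.249 = 0.2510 mol
mass = 0.2510 × 53.80 = 13.50 g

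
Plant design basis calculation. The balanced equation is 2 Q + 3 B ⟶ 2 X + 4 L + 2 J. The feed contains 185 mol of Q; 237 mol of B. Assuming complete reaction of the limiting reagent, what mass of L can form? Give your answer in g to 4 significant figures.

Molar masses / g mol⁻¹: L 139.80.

n(Q) = 185.0 mol
n(B) = 237.0 mol
n/ν for Q = 185.0/2 = 92.50
n/ν for B = 237.0/3 = 79.00
Smallest n/ν is B → limiting reagent.
n(L) = (4/3) × 237.0 = 316.0 mol
mass = 316.0 × 139.80 = 44180 g

44180 g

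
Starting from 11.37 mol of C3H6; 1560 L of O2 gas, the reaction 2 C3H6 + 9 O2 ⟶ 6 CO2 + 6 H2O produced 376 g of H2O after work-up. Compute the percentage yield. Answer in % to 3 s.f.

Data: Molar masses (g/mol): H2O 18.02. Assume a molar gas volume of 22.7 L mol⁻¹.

n(C3H6) = 11.37 mol
n(O2) = 1560 / 22.7 = 68.72 mol
n/ν → C3H6: 5.685, O2: 7.636; C3H6 is limiting.
theoretical n(H2O) = (6/2) × 11.37 = 34.11 mol → 614.7 g
% yield = 376 / 614.7 × 100 = 61.17 %

61.2 %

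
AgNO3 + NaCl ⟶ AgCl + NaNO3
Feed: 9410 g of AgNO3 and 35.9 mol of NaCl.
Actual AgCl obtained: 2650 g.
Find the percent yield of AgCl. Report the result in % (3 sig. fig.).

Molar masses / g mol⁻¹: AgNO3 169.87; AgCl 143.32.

n(AgNO3) = 9410 / 169.87 = 55.40 mol
n(NaCl) = 35.90 mol
n/ν for AgNO3 = 55.40/1 = 55.40
n/ν for NaCl = 35.90/1 = 35.90
Smallest n/ν is NaCl → limiting reagent.
theoretical n(AgCl) = (1/1) × 35.90 = 35.90 mol → 5145 g
% yield = 2650 / 5145 × 100 = 51.51 %

51.5 %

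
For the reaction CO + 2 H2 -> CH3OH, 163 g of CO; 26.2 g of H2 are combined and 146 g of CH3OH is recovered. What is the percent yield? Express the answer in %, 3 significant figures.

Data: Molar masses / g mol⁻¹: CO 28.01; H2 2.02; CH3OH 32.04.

n(CO) = 163.0 / 28.01 = 5.819 mol
n(H2) = 26.20 / 2.02 = 12.97 mol
n/ν → CO: 5.819, H2: 6.485; CO is limiting.
theoretical n(CH3OH) = (1/1) × 5.819 = 5.819 mol → 186.4 g
% yield = 146 / 186.4 × 100 = 78.33 %

78.3 %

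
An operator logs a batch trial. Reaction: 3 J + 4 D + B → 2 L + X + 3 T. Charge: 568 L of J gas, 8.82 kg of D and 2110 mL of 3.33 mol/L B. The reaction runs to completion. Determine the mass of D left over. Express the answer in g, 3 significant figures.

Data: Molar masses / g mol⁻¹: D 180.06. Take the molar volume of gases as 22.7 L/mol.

n(J) = 568.0 / 22.7 = 25.02 mol
n(D) = 8.820×1000 / 180.06 = 48.98 mol
n(B) = 3.33 × 2110/1000 = 7.026 mol
n/ν for J = 25.02/3 = 8.340
n/ν for D = 48.98/4 = 12.25
n/ν for B = 7.026/1 = 7.026
Smallest n/ν is B → limiting reagent.
D consumed = (4/1) × 7.026 = 28.10 mol
D remaining = 48.98 − 28.10 = 20.88 mol
mass = 20.88 × 180.06 = 3760 g

3760 g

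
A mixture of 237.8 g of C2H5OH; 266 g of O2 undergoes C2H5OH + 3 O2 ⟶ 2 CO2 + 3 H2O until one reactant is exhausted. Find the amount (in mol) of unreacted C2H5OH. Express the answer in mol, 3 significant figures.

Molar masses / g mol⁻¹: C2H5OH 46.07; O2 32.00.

n(C2H5OH) = 237.8 / 46.07 = 5.162 mol
n(O2) = 266.0 / 32.00 = 8.313 mol
n/ν for C2H5OH = 5.162/1 = 5.162
n/ν for O2 = 8.313/3 = 2.771
Smallest n/ν is O2 → limiting reagent.
C2H5OH consumed = (1/3) × 8.313 = 2.771 mol
C2H5OH remaining = 5.162 − 2.771 = 2.391 mol

2.39 mol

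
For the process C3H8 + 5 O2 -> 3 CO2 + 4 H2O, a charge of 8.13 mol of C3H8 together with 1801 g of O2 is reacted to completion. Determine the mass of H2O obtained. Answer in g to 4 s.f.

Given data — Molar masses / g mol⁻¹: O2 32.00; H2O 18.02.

586.0 g

n(C3H8) = 8.130 mol
n(O2) = 1801 / 32.00 = 56.28 mol
n/ν for C3H8 = 8.130/1 = 8.130
n/ν for O2 = 56.28/5 = 11.26
Smallest n/ν is C3H8 → limiting reagent.
n(H2O) = (4/1) × 8.130 = 32.52 mol
mass = 32.52 × 18.02 = 586.0 g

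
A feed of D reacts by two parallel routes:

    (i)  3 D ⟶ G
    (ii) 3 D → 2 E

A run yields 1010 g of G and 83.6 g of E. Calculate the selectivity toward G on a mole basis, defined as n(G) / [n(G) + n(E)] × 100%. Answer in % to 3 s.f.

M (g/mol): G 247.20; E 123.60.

n(G) = 1010 / 247.20 = 4.086 mol
n(E) = 83.6 / 123.60 = 0.6764 mol
selectivity = 4.086/(4.086+0.6764) × 100 = 85.80 %

85.8 %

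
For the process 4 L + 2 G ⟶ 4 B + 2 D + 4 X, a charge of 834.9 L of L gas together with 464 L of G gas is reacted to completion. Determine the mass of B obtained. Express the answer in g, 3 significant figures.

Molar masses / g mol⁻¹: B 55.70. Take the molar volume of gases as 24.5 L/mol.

n(L) = 834.9 / 24.5 = 34.08 mol
n(G) = 464.0 / 24.5 = 18.94 mol
n/ν → L: 8.520, G: 9.470; L is limiting.
n(B) = (4/4) × 34.08 = 34.08 mol
mass = 34.08 × 55.70 = 1898 g

1900 g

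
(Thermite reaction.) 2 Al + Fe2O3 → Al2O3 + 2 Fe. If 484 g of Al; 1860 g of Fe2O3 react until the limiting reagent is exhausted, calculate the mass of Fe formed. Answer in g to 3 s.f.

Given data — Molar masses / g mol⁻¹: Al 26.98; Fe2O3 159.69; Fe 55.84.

n(Al) = 484.0 / 26.98 = 17.94 mol
n(Fe2O3) = 1860 / 159.69 = 11.65 mol
n/ν → Al: 8.970, Fe2O3: 11.65; Al is limiting.
n(Fe) = (2/2) × 17.94 = 17.94 mol
mass = 17.94 × 55.84 = 1002 g

1000 g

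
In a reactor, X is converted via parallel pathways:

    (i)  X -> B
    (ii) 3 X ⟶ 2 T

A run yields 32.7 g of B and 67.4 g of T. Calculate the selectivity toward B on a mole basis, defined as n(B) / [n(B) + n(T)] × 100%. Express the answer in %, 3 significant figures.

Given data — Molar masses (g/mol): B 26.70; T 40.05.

n(B) = 32.7 / 26.70 = 1.225 mol
n(T) = 67.4 / 40.05 = 1.683 mol
selectivity = 1.225/(1.225+1.683) × 100 = 42.13 %

42.1 %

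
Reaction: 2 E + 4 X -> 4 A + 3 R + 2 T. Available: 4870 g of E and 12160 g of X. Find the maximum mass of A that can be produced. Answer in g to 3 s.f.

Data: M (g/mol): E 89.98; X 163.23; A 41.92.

3120 g

n(E) = 4870 / 89.98 = 54.12 mol
n(X) = 12160 / 163.23 = 74.50 mol
n/ν for E = 54.12/2 = 27.06
n/ν for X = 74.50/4 = 18.63
Smallest n/ν is X → limiting reagent.
n(A) = (4/4) × 74.50 = 74.50 mol
mass = 74.50 × 41.92 = 3123 g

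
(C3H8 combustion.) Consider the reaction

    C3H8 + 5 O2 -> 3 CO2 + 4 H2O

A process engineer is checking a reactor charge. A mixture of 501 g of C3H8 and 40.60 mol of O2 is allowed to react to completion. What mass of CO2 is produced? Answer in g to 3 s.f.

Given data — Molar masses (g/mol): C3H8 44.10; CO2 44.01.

n(C3H8) = 501.0 / 44.10 = 11.36 mol
n(O2) = 40.60 mol
n/ν for C3H8 = 11.36/1 = 11.36
n/ν for O2 = 40.60/5 = 8.120
Smallest n/ν is O2 → limiting reagent.
n(CO2) = (3/5) × 40.60 = 24.36 mol
mass = 24.36 × 44.01 = 1072 g

1070 g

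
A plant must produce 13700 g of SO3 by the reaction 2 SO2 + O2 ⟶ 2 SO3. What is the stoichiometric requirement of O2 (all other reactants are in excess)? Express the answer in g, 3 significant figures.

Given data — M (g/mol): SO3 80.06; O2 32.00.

2740 g

n(SO3) = 13700 / 80.06 = 171.1 mol
n(O2) = (1/2) × 171.1 = 85.55 mol
mass = 85.55 × 32.00 = 2738 g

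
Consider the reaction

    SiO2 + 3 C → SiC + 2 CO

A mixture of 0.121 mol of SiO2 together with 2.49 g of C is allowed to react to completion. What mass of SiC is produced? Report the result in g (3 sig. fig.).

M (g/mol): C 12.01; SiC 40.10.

n(SiO2) = 0.1210 mol
n(C) = 2.490 / 12.01 = 0.2073 mol
n/ν for SiO2 = 0.1210/1 = 0.1210
n/ν for C = 0.2073/3 = 0.06910
Smallest n/ν is C → limiting reagent.
n(SiC) = (1/3) × 0.2073 = 0.06910 mol
mass = 0.06910 × 40.10 = 2.771 g

2.77 g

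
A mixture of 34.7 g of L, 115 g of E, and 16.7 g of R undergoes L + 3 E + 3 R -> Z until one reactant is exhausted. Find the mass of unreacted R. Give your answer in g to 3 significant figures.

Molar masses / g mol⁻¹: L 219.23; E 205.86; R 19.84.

7.28 g

n(L) = 34.70 / 219.23 = 0.1583 mol
n(E) = 115.0 / 205.86 = 0.5586 mol
n(R) = 16.70 / 19.84 = 0.8417 mol
n/ν for L = 0.1583/1 = 0.1583
n/ν for E = 0.5586/3 = 0.1862
n/ν for R = 0.8417/3 = 0.2806
Smallest n/ν is L → limiting reagent.
R consumed = (3/1) × 0.1583 = 0.4749 mol
R remaining = 0.8417 − 0.4749 = 0.3668 mol
mass = 0.3668 × 19.84 = 7.277 g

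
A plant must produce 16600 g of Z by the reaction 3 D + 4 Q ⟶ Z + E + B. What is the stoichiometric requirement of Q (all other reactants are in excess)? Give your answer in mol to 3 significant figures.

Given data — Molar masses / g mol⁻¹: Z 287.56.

231 mol

n(Z) = 16600 / 287.56 = 57.73 mol
n(Q) = (4/1) × 57.73 = 230.9 mol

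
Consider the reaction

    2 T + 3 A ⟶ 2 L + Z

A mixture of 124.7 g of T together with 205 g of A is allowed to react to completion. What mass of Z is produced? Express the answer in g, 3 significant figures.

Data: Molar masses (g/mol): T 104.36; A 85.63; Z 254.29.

n(T) = 124.7 / 104.36 = 1.195 mol
n(A) = 205.0 / 85.63 = 2.394 mol
n/ν for T = 1.195/2 = 0.5975
n/ν for A = 2.394/3 = 0.7980
Smallest n/ν is T → limiting reagent.
n(Z) = (1/2) × 1.195 = 0.5975 mol
mass = 0.5975 × 254.29 = 151.9 g

152 g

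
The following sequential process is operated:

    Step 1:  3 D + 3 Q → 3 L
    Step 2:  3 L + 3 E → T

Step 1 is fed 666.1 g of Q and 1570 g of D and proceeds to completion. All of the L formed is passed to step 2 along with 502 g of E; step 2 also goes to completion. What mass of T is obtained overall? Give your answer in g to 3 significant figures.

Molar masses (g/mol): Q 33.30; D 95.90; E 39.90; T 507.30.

Step 1:
n(Q) = 666.1 / 33.30 = 20.00 mol
n(D) = 1570 / 95.90 = 16.37 mol
n/ν for Q = 20.00/3 = 6.667
n/ν for D = 16.37/3 = 5.457
Smallest n/ν is D → limiting reagent.
n(L) produced = (3/3) × 16.37 = 16.37 mol
Step 2:
n(L) available = 16.37 mol
n(E) = 502.0 / 39.90 = 12.58 mol
n/ν for L = 16.37/3 = 5.457
n/ν for E = 12.58/3 = 4.193
Smallest n/ν is E → limiting reagent.
n(T) = (1/3) × 12.58 = 4.193 mol
mass = 4.193 × 507.30 = 2127 g

2130 g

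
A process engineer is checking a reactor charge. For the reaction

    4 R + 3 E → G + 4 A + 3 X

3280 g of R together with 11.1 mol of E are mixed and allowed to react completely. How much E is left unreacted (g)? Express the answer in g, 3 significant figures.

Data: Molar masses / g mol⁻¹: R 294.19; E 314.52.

861 g

n(R) = 3280 / 294.19 = 11.15 mol
n(E) = 11.10 mol
n/ν → R: 2.788, E: 3.700; R is limiting.
E consumed = (3/4) × 11.15 = 8.363 mol
E remaining = 11.10 − 8.363 = 2.737 mol
mass = 2.737 × 314.52 = 860.8 g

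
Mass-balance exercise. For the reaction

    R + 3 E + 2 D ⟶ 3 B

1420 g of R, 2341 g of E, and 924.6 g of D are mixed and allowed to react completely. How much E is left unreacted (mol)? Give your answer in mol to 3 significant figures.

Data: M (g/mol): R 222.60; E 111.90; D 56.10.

n(R) = 1420 / 222.60 = 6.379 mol
n(E) = 2341 / 111.90 = 20.92 mol
n(D) = 924.6 / 56.10 = 16.48 mol
n/ν for R = 6.379/1 = 6.379
n/ν for E = 20.92/3 = 6.973
n/ν for D = 16.48/2 = 8.240
Smallest n/ν is R → limiting reagent.
E consumed = (3/1) × 6.379 = 19.14 mol
E remaining = 20.92 − 19.14 = 1.780 mol

1.78 mol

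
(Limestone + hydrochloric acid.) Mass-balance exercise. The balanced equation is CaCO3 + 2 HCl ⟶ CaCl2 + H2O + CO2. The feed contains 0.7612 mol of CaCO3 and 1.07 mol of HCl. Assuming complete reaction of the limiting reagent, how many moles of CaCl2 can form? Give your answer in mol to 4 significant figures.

n(CaCO3) = 0.7612 mol
n(HCl) = 1.070 mol
n/ν for CaCO3 = 0.7612/1 = 0.7612
n/ν for HCl = 1.070/2 = 0.5350
Smallest n/ν is HCl → limiting reagent.
n(CaCl2) = (1/2) × 1.070 = 0.5350 mol

0.5350 mol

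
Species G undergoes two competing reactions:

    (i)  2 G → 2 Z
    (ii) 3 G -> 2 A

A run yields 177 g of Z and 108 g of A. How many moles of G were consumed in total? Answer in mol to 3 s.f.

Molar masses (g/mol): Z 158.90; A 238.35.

n(Z) = 177 / 158.90 = 1.114 mol
n(A) = 108 / 238.35 = 0.4531 mol
n(G) via (i) = (2/2)×1.114 = 1.114 mol
n(G) via (ii) = (3/2)×0.4531 = 0.6797 mol
total n(G) = 1.114 + 0.6797 = 1.794 mol

1.79 mol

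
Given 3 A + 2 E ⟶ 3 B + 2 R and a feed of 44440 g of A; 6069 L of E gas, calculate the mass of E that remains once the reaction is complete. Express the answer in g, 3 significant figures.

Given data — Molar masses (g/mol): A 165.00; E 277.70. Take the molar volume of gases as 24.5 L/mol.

n(A) = 44440 / 165.00 = 269.3 mol
n(E) = 6069 / 24.5 = 247.7 mol
n/ν for A = 269.3/3 = 89.77
n/ν for E = 247.7/2 = 123.9
Smallest n/ν is A → limiting reagent.
E consumed = (2/3) × 269.3 = 179.5 mol
E remaining = 247.7 − 179.5 = 68.20 mol
mass = 68.20 × 277.70 = 18940 g

18900 g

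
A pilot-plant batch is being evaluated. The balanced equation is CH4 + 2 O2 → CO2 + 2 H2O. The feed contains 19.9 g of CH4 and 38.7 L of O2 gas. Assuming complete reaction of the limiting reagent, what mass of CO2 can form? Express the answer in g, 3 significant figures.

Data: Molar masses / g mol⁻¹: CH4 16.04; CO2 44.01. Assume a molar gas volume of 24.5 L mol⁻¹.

n(CH4) = 19.90 / 16.04 = 1.241 mol
n(O2) = 38.70 / 24.5 = 1.580 mol
n/ν for CH4 = 1.241/1 = 1.241
n/ν for O2 = 1.580/2 = 0.7900
Smallest n/ν is O2 → limiting reagent.
n(CO2) = (1/2) × 1.580 = 0.7900 mol
mass = 0.7900 × 44.01 = 34.77 g

34.8 g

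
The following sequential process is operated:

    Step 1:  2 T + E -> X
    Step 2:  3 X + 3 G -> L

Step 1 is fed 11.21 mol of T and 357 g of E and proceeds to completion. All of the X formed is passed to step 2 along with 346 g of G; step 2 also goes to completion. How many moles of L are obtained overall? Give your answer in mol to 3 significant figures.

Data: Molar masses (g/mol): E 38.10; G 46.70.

Step 1:
n(T) = 11.21 mol
n(E) = 357.0 / 38.10 = 9.370 mol
n/ν for T = 11.21/2 = 5.605
n/ν for E = 9.370/1 = 9.370
Smallest n/ν is T → limiting reagent.
n(X) produced = (1/2) × 11.21 = 5.605 mol
Step 2:
n(X) available = 5.605 mol
n(G) = 346.0 / 46.70 = 7.409 mol
n/ν for X = 5.605/3 = 1.868
n/ν for G = 7.409/3 = 2.470
Smallest n/ν is X → limiting reagent.
n(L) = (1/3) × 5.605 = 1.868 mol

1.87 mol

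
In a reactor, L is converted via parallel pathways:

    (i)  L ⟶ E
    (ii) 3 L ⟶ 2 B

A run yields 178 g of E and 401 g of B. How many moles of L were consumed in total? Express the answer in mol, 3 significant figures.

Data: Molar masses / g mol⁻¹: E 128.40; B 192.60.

n(E) = 178 / 128.40 = 1.386 mol
n(B) = 401 / 192.60 = 2.082 mol
n(L) via (i) = (1/1)×1.386 = 1.386 mol
n(L) via (ii) = (3/2)×2.082 = 3.123 mol
total n(L) = 1.386 + 3.123 = 4.509 mol

4.51 mol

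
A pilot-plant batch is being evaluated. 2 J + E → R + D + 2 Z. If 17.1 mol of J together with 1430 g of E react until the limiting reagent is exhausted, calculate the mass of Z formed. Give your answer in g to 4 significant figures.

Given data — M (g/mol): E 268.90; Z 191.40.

n(J) = 17.10 mol
n(E) = 1430 / 268.90 = 5.318 mol
n/ν for J = 17.10/2 = 8.550
n/ν for E = 5.318/1 = 5.318
Smallest n/ν is E → limiting reagent.
n(Z) = (2/1) × 5.318 = 10.64 mol
mass = 10.64 × 191.40 = 2036 g

2036 g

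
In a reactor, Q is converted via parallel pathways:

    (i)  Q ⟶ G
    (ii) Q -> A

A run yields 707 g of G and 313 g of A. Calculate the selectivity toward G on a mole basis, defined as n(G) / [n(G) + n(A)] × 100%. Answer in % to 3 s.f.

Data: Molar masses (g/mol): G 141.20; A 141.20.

n(G) = 707 / 141.20 = 5.007 mol
n(A) = 313 / 141.20 = 2.217 mol
selectivity = 5.007/(5.007+2.217) × 100 = 69.31 %

69.3 %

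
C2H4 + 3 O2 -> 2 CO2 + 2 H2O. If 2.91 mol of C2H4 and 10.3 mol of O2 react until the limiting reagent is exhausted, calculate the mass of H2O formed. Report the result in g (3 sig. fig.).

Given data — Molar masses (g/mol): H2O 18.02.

105 g

n(C2H4) = 2.910 mol
n(O2) = 10.30 mol
n/ν for C2H4 = 2.910/1 = 2.910
n/ν for O2 = 10.30/3 = 3.433
Smallest n/ν is C2H4 → limiting reagent.
n(H2O) = (2/1) × 2.910 = 5.820 mol
mass = 5.820 × 18.02 = 104.9 g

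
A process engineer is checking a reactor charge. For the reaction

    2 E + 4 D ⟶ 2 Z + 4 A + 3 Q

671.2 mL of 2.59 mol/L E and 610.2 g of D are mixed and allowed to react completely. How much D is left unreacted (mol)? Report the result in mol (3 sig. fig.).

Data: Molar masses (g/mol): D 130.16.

1.21 mol

n(E) = 2.59 × 671.2/1000 = 1.738 mol
n(D) = 610.2 / 130.16 = 4.688 mol
n/ν for E = 1.738/2 = 0.8690
n/ν for D = 4.688/4 = 1.172
Smallest n/ν is E → limiting reagent.
D consumed = (4/2) × 1.738 = 3.476 mol
D remaining = 4.688 − 3.476 = 1.212 mol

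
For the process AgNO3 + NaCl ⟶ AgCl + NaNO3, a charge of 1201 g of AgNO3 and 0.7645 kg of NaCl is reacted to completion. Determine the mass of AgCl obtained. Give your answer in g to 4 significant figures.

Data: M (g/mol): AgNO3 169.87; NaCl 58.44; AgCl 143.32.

1013 g

n(AgNO3) = 1201 / 169.87 = 7.070 mol
n(NaCl) = 0.7645×1000 / 58.44 = 13.08 mol
n/ν for AgNO3 = 7.070/1 = 7.070
n/ν for NaCl = 13.08/1 = 13.08
Smallest n/ν is AgNO3 → limiting reagent.
n(AgCl) = (1/1) × 7.070 = 7.070 mol
mass = 7.070 × 143.32 = 1013 g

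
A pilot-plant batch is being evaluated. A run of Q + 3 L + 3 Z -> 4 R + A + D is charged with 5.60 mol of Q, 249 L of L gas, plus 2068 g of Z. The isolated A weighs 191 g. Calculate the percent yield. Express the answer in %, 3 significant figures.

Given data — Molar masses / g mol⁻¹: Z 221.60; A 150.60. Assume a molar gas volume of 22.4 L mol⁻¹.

40.8 %

n(Q) = 5.600 mol
n(L) = 249.0 / 22.4 = 11.12 mol
n(Z) = 2068 / 221.60 = 9.332 mol
n/ν for Q = 5.600/1 = 5.600
n/ν for L = 11.12/3 = 3.707
n/ν for Z = 9.332/3 = 3.111
Smallest n/ν is Z → limiting reagent.
theoretical n(A) = (1/3) × 9.332 = 3.111 mol → 468.5 g
% yield = 191 / 468.5 × 100 = 40.77 %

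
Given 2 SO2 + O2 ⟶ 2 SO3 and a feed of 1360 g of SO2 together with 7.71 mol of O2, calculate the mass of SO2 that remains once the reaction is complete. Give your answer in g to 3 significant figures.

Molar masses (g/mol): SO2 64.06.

n(SO2) = 1360 / 64.06 = 21.23 mol
n(O2) = 7.710 mol
n/ν for SO2 = 21.23/2 = 10.62
n/ν for O2 = 7.710/1 = 7.710
Smallest n/ν is O2 → limiting reagent.
SO2 consumed = (2/1) × 7.710 = 15.42 mol
SO2 remaining = 21.23 − 15.42 = 5.810 mol
mass = 5.810 × 64.06 = 372.2 g

372 g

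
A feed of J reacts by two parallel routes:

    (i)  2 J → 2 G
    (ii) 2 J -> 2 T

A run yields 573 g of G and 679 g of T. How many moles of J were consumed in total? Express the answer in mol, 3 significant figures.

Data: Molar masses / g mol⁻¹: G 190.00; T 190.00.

6.59 mol

n(G) = 573 / 190.00 = 3.016 mol
n(T) = 679 / 190.00 = 3.574 mol
n(J) via (i) = (2/2)×3.016 = 3.016 mol
n(J) via (ii) = (2/2)×3.574 = 3.574 mol
total n(J) = 3.016 + 3.574 = 6.590 mol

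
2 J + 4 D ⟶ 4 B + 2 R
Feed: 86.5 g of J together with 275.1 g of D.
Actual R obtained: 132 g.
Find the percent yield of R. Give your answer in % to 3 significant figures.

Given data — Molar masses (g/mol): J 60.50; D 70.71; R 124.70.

74.0 %

n(J) = 86.50 / 60.50 = 1.430 mol
n(D) = 275.1 / 70.71 = 3.891 mol
n/ν → J: 0.7150, D: 0.9728; J is limiting.
theoretical n(R) = (2/2) × 1.430 = 1.430 mol → 178.3 g
% yield = 132 / 178.3 × 100 = 74.03 %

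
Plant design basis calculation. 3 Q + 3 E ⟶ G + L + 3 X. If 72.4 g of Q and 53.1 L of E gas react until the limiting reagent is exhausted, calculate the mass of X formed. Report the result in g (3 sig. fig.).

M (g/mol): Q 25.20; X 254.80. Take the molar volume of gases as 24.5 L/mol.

552 g

n(Q) = 72.40 / 25.20 = 2.873 mol
n(E) = 53.10 / 24.5 = 2.167 mol
n/ν for Q = 2.873/3 = 0.9577
n/ν for E = 2.167/3 = 0.7223
Smallest n/ν is E → limiting reagent.
n(X) = (3/3) × 2.167 = 2.167 mol
mass = 2.167 × 254.80 = 552.2 g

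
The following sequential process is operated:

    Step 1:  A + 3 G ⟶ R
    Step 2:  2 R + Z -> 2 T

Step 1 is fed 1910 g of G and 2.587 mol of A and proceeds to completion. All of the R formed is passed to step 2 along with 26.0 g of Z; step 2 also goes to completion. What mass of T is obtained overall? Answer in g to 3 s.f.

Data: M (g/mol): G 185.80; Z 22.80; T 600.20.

1370 g

Step 1:
n(G) = 1910 / 185.80 = 10.28 mol
n(A) = 2.587 mol
n/ν → G: 3.427, A: 2.587; A is limiting.
n(R) produced = (1/1) × 2.587 = 2.587 mol
Step 2:
n(R) available = 2.587 mol
n(Z) = 26.00 / 22.80 = 1.140 mol
n/ν → R: 1.294, Z: 1.140; Z is limiting.
n(T) = (2/1) × 1.140 = 2.280 mol
mass = 2.280 × 600.20 = 1368 g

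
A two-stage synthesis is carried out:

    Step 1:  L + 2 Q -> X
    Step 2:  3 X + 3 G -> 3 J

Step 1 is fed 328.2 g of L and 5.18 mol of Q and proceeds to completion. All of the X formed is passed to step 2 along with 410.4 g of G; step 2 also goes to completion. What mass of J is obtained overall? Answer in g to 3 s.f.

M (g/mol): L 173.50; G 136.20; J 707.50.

Step 1:
n(L) = 328.2 / 173.50 = 1.892 mol
n(Q) = 5.180 mol
n/ν for L = 1.892/1 = 1.892
n/ν for Q = 5.180/2 = 2.590
Smallest n/ν is L → limiting reagent.
n(X) produced = (1/1) × 1.892 = 1.892 mol
Step 2:
n(X) available = 1.892 mol
n(G) = 410.4 / 136.20 = 3.013 mol
n/ν for X = 1.892/3 = 0.6307
n/ν for G = 3.013/3 = 1.004
Smallest n/ν is X → limiting reagent.
n(J) = (3/3) × 1.892 = 1.892 mol
mass = 1.892 × 707.50 = 1339 g

1340 g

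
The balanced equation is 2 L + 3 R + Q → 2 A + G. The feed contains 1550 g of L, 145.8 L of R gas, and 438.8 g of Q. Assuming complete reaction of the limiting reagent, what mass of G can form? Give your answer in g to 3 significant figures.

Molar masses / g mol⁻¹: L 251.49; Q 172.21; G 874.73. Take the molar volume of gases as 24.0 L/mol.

1770 g

n(L) = 1550 / 251.49 = 6.163 mol
n(R) = 145.8 / 24.0 = 6.075 mol
n(Q) = 438.8 / 172.21 = 2.548 mol
n/ν for L = 6.163/2 = 3.082
n/ν for R = 6.075/3 = 2.025
n/ν for Q = 2.548/1 = 2.548
Smallest n/ν is R → limiting reagent.
n(G) = (1/3) × 6.075 = 2.025 mol
mass = 2.025 × 874.73 = 1771 g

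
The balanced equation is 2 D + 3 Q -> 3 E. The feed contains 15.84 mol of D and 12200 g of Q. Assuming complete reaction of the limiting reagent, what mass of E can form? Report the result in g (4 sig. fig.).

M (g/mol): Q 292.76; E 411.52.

9778 g

n(D) = 15.84 mol
n(Q) = 12200 / 292.76 = 41.67 mol
n/ν → D: 7.920, Q: 13.89; D is limiting.
n(E) = (3/2) × 15.84 = 23.76 mol
mass = 23.76 × 411.52 = 9778 g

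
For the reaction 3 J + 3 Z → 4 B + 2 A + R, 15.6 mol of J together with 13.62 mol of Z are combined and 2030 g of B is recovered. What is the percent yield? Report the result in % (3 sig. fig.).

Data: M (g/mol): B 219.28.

51.0 %

n(J) = 15.60 mol
n(Z) = 13.62 mol
n/ν for J = 15.60/3 = 5.200
n/ν for Z = 13.62/3 = 4.540
Smallest n/ν is Z → limiting reagent.
theoretical n(B) = (4/3) × 13.62 = 18.16 mol → 3982 g
% yield = 2030 / 3982 × 100 = 50.98 %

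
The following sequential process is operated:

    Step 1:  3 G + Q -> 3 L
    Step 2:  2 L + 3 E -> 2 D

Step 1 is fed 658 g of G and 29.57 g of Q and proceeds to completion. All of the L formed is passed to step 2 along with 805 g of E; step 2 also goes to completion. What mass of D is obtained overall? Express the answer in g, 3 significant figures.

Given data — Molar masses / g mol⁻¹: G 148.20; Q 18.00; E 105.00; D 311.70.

1380 g

Step 1:
n(G) = 658.0 / 148.20 = 4.440 mol
n(Q) = 29.57 / 18.00 = 1.643 mol
n/ν for G = 4.440/3 = 1.480
n/ν for Q = 1.643/1 = 1.643
Smallest n/ν is G → limiting reagent.
n(L) produced = (3/3) × 4.440 = 4.440 mol
Step 2:
n(L) available = 4.440 mol
n(E) = 805.0 / 105.00 = 7.667 mol
n/ν for L = 4.440/2 = 2.220
n/ν for E = 7.667/3 = 2.556
Smallest n/ν is L → limiting reagent.
n(D) = (2/2) × 4.440 = 4.440 mol
mass = 4.440 × 311.70 = 1384 g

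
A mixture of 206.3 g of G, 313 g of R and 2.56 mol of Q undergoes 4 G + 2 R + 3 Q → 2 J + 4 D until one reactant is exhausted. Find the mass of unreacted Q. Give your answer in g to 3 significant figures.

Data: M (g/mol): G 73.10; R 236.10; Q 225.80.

n(G) = 206.3 / 73.10 = 2.822 mol
n(R) = 313.0 / 236.10 = 1.326 mol
n(Q) = 2.560 mol
n/ν → G: 0.7055, R: 0.6630, Q: 0.8533; R is limiting.
Q consumed = (3/2) × 1.326 = 1.989 mol
Q remaining = 2.560 − 1.989 = 0.5710 mol
mass = 0.5710 × 225.80 = 128.9 g

129 g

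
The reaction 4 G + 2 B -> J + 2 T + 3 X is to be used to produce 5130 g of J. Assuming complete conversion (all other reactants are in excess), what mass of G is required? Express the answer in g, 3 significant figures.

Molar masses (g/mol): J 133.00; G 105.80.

16300 g

n(J) = 5130 / 133.00 = 38.57 mol
n(G) = (4/1) × 38.57 = 154.3 mol
mass = 154.3 × 105.80 = 16320 g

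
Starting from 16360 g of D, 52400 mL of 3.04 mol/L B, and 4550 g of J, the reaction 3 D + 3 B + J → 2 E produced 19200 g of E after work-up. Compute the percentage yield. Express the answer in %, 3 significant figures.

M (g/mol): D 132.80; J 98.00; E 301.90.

n(D) = 16360 / 132.80 = 123.2 mol
n(B) = 3.04 × 52400/1000 = 159.3 mol
n(J) = 4550 / 98.00 = 46.43 mol
n/ν → D: 41.07, B: 53.10, J: 46.43; D is limiting.
theoretical n(E) = (2/3) × 123.2 = 82.13 mol → 24800 g
% yield = 19200 / 24800 × 100 = 77.42 %

77.4 %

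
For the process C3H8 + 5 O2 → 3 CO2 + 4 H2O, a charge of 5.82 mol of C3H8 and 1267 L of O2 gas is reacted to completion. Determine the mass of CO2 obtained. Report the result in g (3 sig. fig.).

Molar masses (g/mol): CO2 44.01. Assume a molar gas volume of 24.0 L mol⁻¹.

n(C3H8) = 5.820 mol
n(O2) = 1267 / 24.0 = 52.79 mol
n/ν → C3H8: 5.820, O2: 10.56; C3H8 is limiting.
n(CO2) = (3/1) × 5.820 = 17.46 mol
mass = 17.46 × 44.01 = 768.4 g

768 g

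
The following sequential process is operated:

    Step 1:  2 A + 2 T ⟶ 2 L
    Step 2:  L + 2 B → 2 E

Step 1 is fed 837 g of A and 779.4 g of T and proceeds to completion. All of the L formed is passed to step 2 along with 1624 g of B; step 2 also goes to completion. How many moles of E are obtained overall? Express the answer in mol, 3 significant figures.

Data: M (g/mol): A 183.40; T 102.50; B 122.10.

9.13 mol

Step 1:
n(A) = 837.0 / 183.40 = 4.564 mol
n(T) = 779.4 / 102.50 = 7.604 mol
n/ν for A = 4.564/2 = 2.282
n/ν for T = 7.604/2 = 3.802
Smallest n/ν is A → limiting reagent.
n(L) produced = (2/2) × 4.564 = 4.564 mol
Step 2:
n(L) available = 4.564 mol
n(B) = 1624 / 122.10 = 13.30 mol
n/ν for L = 4.564/1 = 4.564
n/ν for B = 13.30/2 = 6.650
Smallest n/ν is L → limiting reagent.
n(E) = (2/1) × 4.564 = 9.128 mol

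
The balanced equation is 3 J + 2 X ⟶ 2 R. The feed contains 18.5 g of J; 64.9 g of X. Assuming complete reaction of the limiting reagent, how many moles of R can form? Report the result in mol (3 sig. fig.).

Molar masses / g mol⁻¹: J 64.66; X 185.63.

0.191 mol

n(J) = 18.50 / 64.66 = 0.2861 mol
n(X) = 64.90 / 185.63 = 0.3496 mol
n/ν → J: 0.09537, X: 0.1748; J is limiting.
n(R) = (2/3) × 0.2861 = 0.1907 mol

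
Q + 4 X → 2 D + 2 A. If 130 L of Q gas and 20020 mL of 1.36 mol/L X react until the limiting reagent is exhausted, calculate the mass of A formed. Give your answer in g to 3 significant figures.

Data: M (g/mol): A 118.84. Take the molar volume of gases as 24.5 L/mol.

n(Q) = 130.0 / 24.5 = 5.306 mol
n(X) = 1.36 × 20020/1000 = 27.23 mol
n/ν → Q: 5.306, X: 6.808; Q is limiting.
n(A) = (2/1) × 5.306 = 10.61 mol
mass = 10.61 × 118.84 = 1261 g

1260 g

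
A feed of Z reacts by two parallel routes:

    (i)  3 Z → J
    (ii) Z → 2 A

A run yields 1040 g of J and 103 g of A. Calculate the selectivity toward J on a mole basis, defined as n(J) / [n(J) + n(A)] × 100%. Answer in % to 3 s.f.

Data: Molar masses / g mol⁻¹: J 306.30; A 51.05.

62.7 %

n(J) = 1040 / 306.30 = 3.395 mol
n(A) = 103 / 51.05 = 2.018 mol
selectivity = 3.395/(3.395+2.018) × 100 = 62.72 %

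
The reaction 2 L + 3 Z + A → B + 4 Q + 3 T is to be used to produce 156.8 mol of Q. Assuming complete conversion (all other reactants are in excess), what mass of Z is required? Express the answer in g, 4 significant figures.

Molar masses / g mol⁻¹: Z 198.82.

n(Q) = 156.8 mol
n(Z) = (3/4) × 156.8 = 117.6 mol
mass = 117.6 × 198.82 = 23380 g

23380 g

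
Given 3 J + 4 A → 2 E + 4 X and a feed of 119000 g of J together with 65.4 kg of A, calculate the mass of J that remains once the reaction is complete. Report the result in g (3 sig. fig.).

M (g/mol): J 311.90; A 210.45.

n(J) = 119000 / 311.90 = 381.5 mol
n(A) = 65.40×1000 / 210.45 = 310.8 mol
n/ν for J = 381.5/3 = 127.2
n/ν for A = 310.8/4 = 77.70
Smallest n/ν is A → limiting reagent.
J consumed = (3/4) × 310.8 = 233.1 mol
J remaining = 381.5 − 233.1 = 148.4 mol
mass = 148.4 × 311.90 = 46290 g

46300 g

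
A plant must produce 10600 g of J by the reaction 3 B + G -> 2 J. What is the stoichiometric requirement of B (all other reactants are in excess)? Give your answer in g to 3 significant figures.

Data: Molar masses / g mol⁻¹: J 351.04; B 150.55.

6820 g

n(J) = 10600 / 351.04 = 30.20 mol
n(B) = (3/2) × 30.20 = 45.30 mol
mass = 45.30 × 150.55 = 6820 g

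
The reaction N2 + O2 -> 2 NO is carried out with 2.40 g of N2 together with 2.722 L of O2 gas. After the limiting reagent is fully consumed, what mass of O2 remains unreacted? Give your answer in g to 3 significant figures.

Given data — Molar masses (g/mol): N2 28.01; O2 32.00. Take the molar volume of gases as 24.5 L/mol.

0.813 g

n(N2) = 2.400 / 28.01 = 0.08568 mol
n(O2) = 2.722 / 24.5 = 0.1111 mol
n/ν → N2: 0.08568, O2: 0.1111; N2 is limiting.
O2 consumed = (1/1) × 0.08568 = 0.08568 mol
O2 remaining = 0.1111 − 0.08568 = 0.02542 mol
mass = 0.02542 × 32.00 = 0.8134 g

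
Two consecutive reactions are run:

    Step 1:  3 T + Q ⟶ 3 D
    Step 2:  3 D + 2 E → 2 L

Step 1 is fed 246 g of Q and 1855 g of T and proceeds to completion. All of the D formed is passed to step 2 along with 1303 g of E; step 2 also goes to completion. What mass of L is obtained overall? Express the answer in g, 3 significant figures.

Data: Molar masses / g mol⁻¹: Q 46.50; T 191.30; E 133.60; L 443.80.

Step 1:
n(Q) = 246.0 / 46.50 = 5.290 mol
n(T) = 1855 / 191.30 = 9.697 mol
n/ν for Q = 5.290/1 = 5.290
n/ν for T = 9.697/3 = 3.232
Smallest n/ν is T → limiting reagent.
n(D) produced = (3/3) × 9.697 = 9.697 mol
Step 2:
n(D) available = 9.697 mol
n(E) = 1303 / 133.60 = 9.753 mol
n/ν for D = 9.697/3 = 3.232
n/ν for E = 9.753/2 = 4.877
Smallest n/ν is D → limiting reagent.
n(L) = (2/3) × 9.697 = 6.465 mol
mass = 6.465 × 443.80 = 2869 g

2870 g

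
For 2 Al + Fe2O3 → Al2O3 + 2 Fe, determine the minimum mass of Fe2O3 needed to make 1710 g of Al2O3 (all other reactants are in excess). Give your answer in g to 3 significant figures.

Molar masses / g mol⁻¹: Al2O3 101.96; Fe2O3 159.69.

n(Al2O3) = 1710 / 101.96 = 16.77 mol
n(Fe2O3) = (1/1) × 16.77 = 16.77 mol
mass = 16.77 × 159.69 = 2678 g

2680 g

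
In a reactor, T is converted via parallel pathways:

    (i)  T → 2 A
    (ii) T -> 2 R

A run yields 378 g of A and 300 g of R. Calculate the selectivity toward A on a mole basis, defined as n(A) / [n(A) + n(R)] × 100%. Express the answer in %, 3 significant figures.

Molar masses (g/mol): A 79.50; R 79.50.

n(A) = 378 / 79.50 = 4.755 mol
n(R) = 300 / 79.50 = 3.774 mol
selectivity = 4.755/(4.755+3.774) × 100 = 55.75 %

55.8 %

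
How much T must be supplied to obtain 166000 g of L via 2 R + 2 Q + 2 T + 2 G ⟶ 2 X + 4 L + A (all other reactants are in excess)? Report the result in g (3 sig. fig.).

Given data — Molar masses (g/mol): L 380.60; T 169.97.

n(L) = 166000 / 380.60 = 436.2 mol
n(T) = (2/4) × 436.2 = 218.1 mol
mass = 218.1 × 169.97 = 37070 g

37100 g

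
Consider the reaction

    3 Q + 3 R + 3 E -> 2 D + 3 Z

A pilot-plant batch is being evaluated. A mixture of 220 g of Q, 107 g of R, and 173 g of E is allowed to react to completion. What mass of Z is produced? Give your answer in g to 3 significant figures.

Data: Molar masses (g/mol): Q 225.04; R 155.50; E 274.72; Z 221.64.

140 g

n(Q) = 220.0 / 225.04 = 0.9776 mol
n(R) = 107.0 / 155.50 = 0.6881 mol
n(E) = 173.0 / 274.72 = 0.6297 mol
n/ν for Q = 0.9776/3 = 0.3259
n/ν for R = 0.6881/3 = 0.2294
n/ν for E = 0.6297/3 = 0.2099
Smallest n/ν is E → limiting reagent.
n(Z) = (3/3) × 0.6297 = 0.6297 mol
mass = 0.6297 × 221.64 = 139.6 g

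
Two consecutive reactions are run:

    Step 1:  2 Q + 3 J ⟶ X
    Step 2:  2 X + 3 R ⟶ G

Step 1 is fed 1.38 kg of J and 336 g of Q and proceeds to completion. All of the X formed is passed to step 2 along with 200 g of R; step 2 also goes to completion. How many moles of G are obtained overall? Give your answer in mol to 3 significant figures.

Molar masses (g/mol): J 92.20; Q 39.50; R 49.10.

1.36 mol

Step 1:
n(J) = 1.380×1000 / 92.20 = 14.97 mol
n(Q) = 336.0 / 39.50 = 8.506 mol
n/ν → J: 4.990, Q: 4.253; Q is limiting.
n(X) produced = (1/2) × 8.506 = 4.253 mol
Step 2:
n(X) available = 4.253 mol
n(R) = 200.0 / 49.10 = 4.073 mol
n/ν → X: 2.127, R: 1.358; R is limiting.
n(G) = (1/3) × 4.073 = 1.358 mol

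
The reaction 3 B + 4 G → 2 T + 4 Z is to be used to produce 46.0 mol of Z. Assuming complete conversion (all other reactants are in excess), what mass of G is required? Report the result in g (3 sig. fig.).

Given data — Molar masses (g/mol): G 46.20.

2130 g

n(Z) = 46.00 mol
n(G) = (4/4) × 46.00 = 46.00 mol
mass = 46.00 × 46.20 = 2125 g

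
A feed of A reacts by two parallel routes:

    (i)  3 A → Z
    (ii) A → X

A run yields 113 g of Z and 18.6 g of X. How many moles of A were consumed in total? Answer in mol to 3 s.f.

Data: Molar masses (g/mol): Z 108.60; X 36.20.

n(Z) = 113 / 108.60 = 1.041 mol
n(X) = 18.6 / 36.20 = 0.5138 mol
n(A) via (i) = (3/1)×1.041 = 3.123 mol
n(A) via (ii) = (1/1)×0.5138 = 0.5138 mol
total n(A) = 3.123 + 0.5138 = 3.637 mol

3.64 mol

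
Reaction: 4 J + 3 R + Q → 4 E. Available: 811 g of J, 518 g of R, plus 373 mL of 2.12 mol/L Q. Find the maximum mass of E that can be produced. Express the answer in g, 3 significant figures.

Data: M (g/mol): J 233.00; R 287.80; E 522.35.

n(J) = 811.0 / 233.00 = 3.481 mol
n(R) = 518.0 / 287.80 = 1.800 mol
n(Q) = 2.12 × 373.0/1000 = 0.7908 mol
n/ν for J = 3.481/4 = 0.8703
n/ν for R = 1.800/3 = 0.6000
n/ν for Q = 0.7908/1 = 0.7908
Smallest n/ν is R → limiting reagent.
n(E) = (4/3) × 1.800 = 2.400 mol
mass = 2.400 × 522.35 = 1254 g

1250 g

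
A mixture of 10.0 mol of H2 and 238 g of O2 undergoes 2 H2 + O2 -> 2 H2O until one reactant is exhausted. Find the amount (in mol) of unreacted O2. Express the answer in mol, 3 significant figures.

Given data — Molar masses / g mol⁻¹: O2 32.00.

2.44 mol

n(H2) = 10.00 mol
n(O2) = 238.0 / 32.00 = 7.438 mol
n/ν → H2: 5.000, O2: 7.438; H2 is limiting.
O2 consumed = (1/2) × 10.00 = 5.000 mol
O2 remaining = 7.438 − 5.000 = 2.438 mol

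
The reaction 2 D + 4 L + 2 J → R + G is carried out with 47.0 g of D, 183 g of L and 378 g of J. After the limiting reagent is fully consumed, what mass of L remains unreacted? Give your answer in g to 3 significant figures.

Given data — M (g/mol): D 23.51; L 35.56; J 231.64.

n(D) = 47.00 / 23.51 = 1.999 mol
n(L) = 183.0 / 35.56 = 5.146 mol
n(J) = 378.0 / 231.64 = 1.632 mol
n/ν for D = 1.999/2 = 0.9995
n/ν for L = 5.146/4 = 1.287
n/ν for J = 1.632/2 = 0.8160
Smallest n/ν is J → limiting reagent.
L consumed = (4/2) × 1.632 = 3.264 mol
L remaining = 5.146 − 3.264 = 1.882 mol
mass = 1.882 × 35.56 = 66.92 g

66.9 g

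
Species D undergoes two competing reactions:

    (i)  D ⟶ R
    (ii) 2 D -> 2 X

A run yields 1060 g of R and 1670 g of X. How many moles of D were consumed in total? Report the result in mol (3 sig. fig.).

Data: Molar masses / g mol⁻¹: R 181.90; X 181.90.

15.0 mol

n(R) = 1060 / 181.90 = 5.827 mol
n(X) = 1670 / 181.90 = 9.181 mol
n(D) via (i) = (1/1)×5.827 = 5.827 mol
n(D) via (ii) = (2/2)×9.181 = 9.181 mol
total n(D) = 5.827 + 9.181 = 15.01 mol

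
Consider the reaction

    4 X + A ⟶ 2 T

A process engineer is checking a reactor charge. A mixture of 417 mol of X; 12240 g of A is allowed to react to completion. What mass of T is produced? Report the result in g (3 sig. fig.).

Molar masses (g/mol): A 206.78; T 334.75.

n(X) = 417.0 mol
n(A) = 12240 / 206.78 = 59.19 mol
n/ν → X: 104.3, A: 59.19; A is limiting.
n(T) = (2/1) × 59.19 = 118.4 mol
mass = 118.4 × 334.75 = 39630 g

39600 g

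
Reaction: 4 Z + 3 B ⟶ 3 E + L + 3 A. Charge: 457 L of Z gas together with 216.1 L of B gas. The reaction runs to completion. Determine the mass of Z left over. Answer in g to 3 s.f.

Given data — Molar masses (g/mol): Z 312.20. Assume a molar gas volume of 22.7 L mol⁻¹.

2320 g

n(Z) = 457.0 / 22.7 = 20.13 mol
n(B) = 216.1 / 22.7 = 9.520 mol
n/ν for Z = 20.13/4 = 5.033
n/ν for B = 9.520/3 = 3.173
Smallest n/ν is B → limiting reagent.
Z consumed = (4/3) × 9.520 = 12.69 mol
Z remaining = 20.13 − 12.69 = 7.440 mol
mass = 7.440 × 312.20 = 2323 g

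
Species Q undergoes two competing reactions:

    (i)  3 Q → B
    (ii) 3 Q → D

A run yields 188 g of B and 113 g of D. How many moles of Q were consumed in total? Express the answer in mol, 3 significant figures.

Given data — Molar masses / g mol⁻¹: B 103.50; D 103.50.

n(B) = 188 / 103.50 = 1.816 mol
n(D) = 113 / 103.50 = 1.092 mol
n(Q) via (i) = (3/1)×1.816 = 5.448 mol
n(Q) via (ii) = (3/1)×1.092 = 3.276 mol
total n(Q) = 5.448 + 3.276 = 8.724 mol

8.72 mol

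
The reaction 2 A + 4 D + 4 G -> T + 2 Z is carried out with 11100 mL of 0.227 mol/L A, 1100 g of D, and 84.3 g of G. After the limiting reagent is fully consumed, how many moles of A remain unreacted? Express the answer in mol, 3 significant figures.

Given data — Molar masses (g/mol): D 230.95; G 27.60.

n(A) = 0.227 × 11100/1000 = 2.520 mol
n(D) = 1100 / 230.95 = 4.763 mol
n(G) = 84.30 / 27.60 = 3.054 mol
n/ν for A = 2.520/2 = 1.260
n/ν for D = 4.763/4 = 1.191
n/ν for G = 3.054/4 = 0.7635
Smallest n/ν is G → limiting reagent.
A consumed = (2/4) × 3.054 = 1.527 mol
A remaining = 2.520 − 1.527 = 0.9930 mol

0.993 mol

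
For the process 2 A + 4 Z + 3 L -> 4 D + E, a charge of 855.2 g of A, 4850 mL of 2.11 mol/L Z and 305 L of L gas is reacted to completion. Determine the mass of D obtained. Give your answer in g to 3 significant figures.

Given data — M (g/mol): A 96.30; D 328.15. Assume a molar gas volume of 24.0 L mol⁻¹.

n(A) = 855.2 / 96.30 = 8.881 mol
n(Z) = 2.11 × 4850/1000 = 10.23 mol
n(L) = 305.0 / 24.0 = 12.71 mol
n/ν → A: 4.441, Z: 2.558, L: 4.237; Z is limiting.
n(D) = (4/4) × 10.23 = 10.23 mol
mass = 10.23 × 328.15 = 3357 g

3360 g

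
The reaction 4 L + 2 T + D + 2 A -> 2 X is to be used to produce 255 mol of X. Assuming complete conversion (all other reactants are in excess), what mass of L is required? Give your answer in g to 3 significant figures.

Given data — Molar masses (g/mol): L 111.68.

57000 g

n(X) = 255.0 mol
n(L) = (4/2) × 255.0 = 510.0 mol
mass = 510.0 × 111.68 = 56960 g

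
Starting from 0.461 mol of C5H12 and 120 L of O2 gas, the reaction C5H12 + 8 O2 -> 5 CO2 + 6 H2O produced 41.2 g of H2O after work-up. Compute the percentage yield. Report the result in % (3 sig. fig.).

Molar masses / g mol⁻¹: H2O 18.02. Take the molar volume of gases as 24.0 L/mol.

82.7 %

n(C5H12) = 0.4610 mol
n(O2) = 120.0 / 24.0 = 5.000 mol
n/ν for C5H12 = 0.4610/1 = 0.4610
n/ν for O2 = 5.000/8 = 0.6250
Smallest n/ν is C5H12 → limiting reagent.
theoretical n(H2O) = (6/1) × 0.4610 = 2.766 mol → 49.84 g
% yield = 41.2 / 49.84 × 100 = 82.66 %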